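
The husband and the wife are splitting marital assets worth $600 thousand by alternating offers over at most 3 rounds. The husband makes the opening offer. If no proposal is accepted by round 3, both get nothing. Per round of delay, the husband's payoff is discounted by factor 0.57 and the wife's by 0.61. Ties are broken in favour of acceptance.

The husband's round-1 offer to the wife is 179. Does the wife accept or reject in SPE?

Round 3 (the husband proposes): the wife will accept anything ≥ 0, so the husband offers 0 and keeps 600.
Round 2 (the wife proposes): the husband can get 600 next round, worth 0.57 × 600 = 342 now; the wife offers that and keeps 258.
So by rejecting in round 1, the wife gets 258 next round, worth 0.61 × 258 = 157.38 now.
Offer 179 ≥ 157.38, so the wife accepts.

Accept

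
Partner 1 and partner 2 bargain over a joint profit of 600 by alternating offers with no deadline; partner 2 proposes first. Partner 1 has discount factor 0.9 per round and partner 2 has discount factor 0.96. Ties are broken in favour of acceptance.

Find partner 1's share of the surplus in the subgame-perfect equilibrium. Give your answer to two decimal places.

In a stationary SPE each proposer offers the other exactly their discounted continuation value.
If partner 2 keeps x when proposing and partner 1 keeps y when proposing, then x = 600 − 0.9y and y = 600 − 0.96x.
Solving: x = 600(1 − 0.9) / (1 − 0.96·0.9) = 60 / 0.136 ≈ 441.1765.
Partner 1 gets 600 − 441.1765 ≈ 158.8235.

158.82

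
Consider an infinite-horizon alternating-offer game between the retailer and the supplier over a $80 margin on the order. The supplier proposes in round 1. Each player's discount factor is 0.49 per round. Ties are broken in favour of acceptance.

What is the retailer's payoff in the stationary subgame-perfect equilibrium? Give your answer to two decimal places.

26.31

When the supplier proposes, the retailer accepts any offer worth at least 0.49 times what the retailer would get by proposing next round; and vice versa.
This gives x = 80 − 0.49y and y = 80 − 0.49x, where x and y are each side's share when it proposes.
Hence (1 − 0.49·0.49)x = 80(1 − 0.49), i.e. 0.7599·x = 40.8.
x ≈ 53.6913; the retailer's share is 80 − x ≈ 26.3087.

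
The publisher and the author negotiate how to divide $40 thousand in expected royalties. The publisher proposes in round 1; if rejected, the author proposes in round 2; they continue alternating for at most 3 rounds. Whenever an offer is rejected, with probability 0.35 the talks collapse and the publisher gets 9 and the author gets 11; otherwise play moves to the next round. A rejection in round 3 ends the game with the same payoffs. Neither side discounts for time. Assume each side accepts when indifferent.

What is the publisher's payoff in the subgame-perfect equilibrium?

24.45

Round 3 (the publisher proposes): the author gets 11 if talks fail, so the publisher offers 11 and keeps 29.
Round 2 (the author proposes): rejecting gives the publisher an expected 0.65 × 29 + 0.35 × 9 = 22. The author offers 22 and keeps 40 − 22 = 18.
Round 1 (the publisher proposes): rejecting gives the author an expected 0.65 × 18 + 0.35 × 11 = 15.55, so the publisher offers 15.55, keeping 24.45.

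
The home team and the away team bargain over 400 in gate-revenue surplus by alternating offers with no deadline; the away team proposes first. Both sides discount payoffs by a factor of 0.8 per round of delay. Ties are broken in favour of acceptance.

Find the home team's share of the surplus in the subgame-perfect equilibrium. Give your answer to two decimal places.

177.78

In a stationary SPE each proposer offers the other exactly their discounted continuation value.
If the away team keeps x when proposing and the home team keeps y when proposing, then x = 400 − 0.8y and y = 400 − 0.8x.
Solving: x = 400(1 − 0.8) / (1 − 0.8·0.8) = 80 / 0.36 ≈ 222.2222.
The home team gets 400 − 222.2222 ≈ 177.7778.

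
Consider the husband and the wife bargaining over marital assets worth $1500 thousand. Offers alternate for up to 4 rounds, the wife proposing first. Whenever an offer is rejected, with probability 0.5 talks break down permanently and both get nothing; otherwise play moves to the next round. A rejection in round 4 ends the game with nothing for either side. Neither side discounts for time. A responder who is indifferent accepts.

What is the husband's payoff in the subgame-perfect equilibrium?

Round 4 (the husband proposes): the wife will accept anything ≥ 0, so the husband offers 0 and keeps 1500.
Round 3 (the wife proposes): rejecting gives the husband an expected 0.5 × 1500 = 750. The wife offers 750 and keeps 1500 − 750 = 750.
Round 2 (the husband proposes): rejecting gives the wife an expected 0.5 × 750 = 375; the husband offers that and keeps 1125.
Round 1 (the wife proposes): rejecting gives the husband an expected 0.5 × 1125 = 562.5, so the wife offers 562.5, keeping 937.5.

562.5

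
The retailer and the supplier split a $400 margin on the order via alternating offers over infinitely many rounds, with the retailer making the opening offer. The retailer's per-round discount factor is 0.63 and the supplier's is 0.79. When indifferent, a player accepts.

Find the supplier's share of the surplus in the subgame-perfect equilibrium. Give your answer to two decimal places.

232.77

Let x be the retailer's share when the retailer proposes and y be the supplier's share when the supplier proposes.
The supplier accepts iff offered ≥ 0.79·y, so x = 400 − 0.79y. Symmetrically y = 400 − 0.63x.
Substituting: x = 400 − 0.79(400 − 0.63x), giving x(1 − 0.63·0.79) = 400(1 − 0.79).
So x = 400 × 0.21 / 0.5023 ≈ 167.2307, and the supplier receives 400 − x ≈ 232.7693.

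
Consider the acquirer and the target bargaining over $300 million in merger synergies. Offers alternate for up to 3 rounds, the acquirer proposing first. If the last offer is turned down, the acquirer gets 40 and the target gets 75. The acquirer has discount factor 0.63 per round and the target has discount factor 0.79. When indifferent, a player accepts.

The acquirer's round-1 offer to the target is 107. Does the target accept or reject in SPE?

Work out the target's continuation value if the offer is rejected.
Round 3 (the acquirer proposes): the target gets 75 if talks fail, so the acquirer offers 75 and keeps 225.
Round 2 (the target proposes): the acquirer can get 225 next round, worth 0.63 × 225 = 141.75 now. The target offers 141.75 and keeps 300 − 141.75 = 158.25.
So by rejecting in round 1, the target gets 158.25 next round, worth 0.79 × 158.25 = 125.0175 now.
Offer 107 < 125.0175, so the target rejects.

Reject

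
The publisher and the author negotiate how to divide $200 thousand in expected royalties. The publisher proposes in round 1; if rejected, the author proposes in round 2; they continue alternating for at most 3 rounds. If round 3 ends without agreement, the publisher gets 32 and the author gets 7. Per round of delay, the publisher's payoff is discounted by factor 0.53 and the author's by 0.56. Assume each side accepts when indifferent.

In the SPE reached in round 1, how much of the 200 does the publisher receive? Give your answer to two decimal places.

145.28

Round 3 (the publisher proposes): the author gets 7 if talks fail, so the publisher offers 7 and keeps 193.
Round 2 (the author proposes): the publisher can get 193 next round, worth 0.53 × 193 = 102.29 now; the author offers that and keeps 97.71.
Round 1 (the publisher proposes): the author can get 97.71 next round, worth 0.56 × 97.71 = 54.7176 now; the publisher offers that and keeps 145.2824.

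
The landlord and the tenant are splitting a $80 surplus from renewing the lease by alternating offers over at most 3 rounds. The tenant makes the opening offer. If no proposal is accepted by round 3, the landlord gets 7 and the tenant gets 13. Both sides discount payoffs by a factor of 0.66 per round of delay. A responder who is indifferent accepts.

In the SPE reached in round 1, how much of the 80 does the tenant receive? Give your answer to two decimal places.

Round 3 (the tenant proposes): the landlord gets 7 if talks fail, so the tenant offers 7 and keeps 73.
Round 2 (the landlord proposes): the tenant can get 73 next round, worth 0.66 × 73 = 48.18 now; the landlord offers that and keeps 31.82.
Round 1 (the tenant proposes): the landlord can get 31.82 next round, worth 0.66 × 31.82 = 21.0012 now, so the tenant offers 21.0012, keeping 58.9988.

59.00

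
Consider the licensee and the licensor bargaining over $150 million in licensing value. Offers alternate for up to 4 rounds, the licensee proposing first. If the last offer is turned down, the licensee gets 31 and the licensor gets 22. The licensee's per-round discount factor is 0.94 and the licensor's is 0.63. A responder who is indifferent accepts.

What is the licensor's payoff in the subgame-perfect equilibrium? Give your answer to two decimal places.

50.07

Round 4 (the licensor proposes): the licensee gets 31 if talks fail, so the licensor offers 31 and keeps 119.
Round 3 (the licensee proposes): the licensor can get 119 next round, worth 0.63 × 119 = 74.97 now. The licensee offers 74.97 and keeps 150 − 74.97 = 75.03.
Round 2 (the licensor proposes): the licensee can get 75.03 next round, worth 0.94 × 75.03 = 70.5282 now. The licensor offers 70.5282 and keeps 150 − 70.5282 = 79.4718.
Round 1 (the licensee proposes): the licensor can get 79.4718 next round, worth 0.63 × 79.4718 = 50.067234 now; the licensee offers that and keeps 99.932766.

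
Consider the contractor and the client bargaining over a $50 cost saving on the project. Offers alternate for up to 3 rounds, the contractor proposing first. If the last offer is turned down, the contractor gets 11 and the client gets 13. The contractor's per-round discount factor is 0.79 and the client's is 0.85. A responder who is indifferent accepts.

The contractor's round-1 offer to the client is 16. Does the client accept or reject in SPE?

Work out the client's continuation value if the offer is rejected.
Round 3 (the contractor proposes): the client gets 13 if talks fail, so the contractor offers 13 and keeps 37.
Round 2 (the client proposes): the contractor can get 37 next round, worth 0.79 × 37 = 29.23 now, so the client offers 29.23, keeping 20.77.
So by rejecting in round 1, the client gets 20.77 next round, worth 0.85 × 20.77 = 17.6545 now.
Offer 16 < 17.6545, so the client rejects.

Reject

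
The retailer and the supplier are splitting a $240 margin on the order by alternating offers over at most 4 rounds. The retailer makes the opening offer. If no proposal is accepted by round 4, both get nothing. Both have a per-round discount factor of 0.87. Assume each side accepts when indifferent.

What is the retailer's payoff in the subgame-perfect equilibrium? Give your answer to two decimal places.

54.82

Round 4 (the supplier proposes): rejection yields 0 for the retailer; the supplier offers 0 and keeps 240.
Round 3 (the retailer proposes): the supplier can get 240 next round, worth 0.87 × 240 = 208.8 now, so the retailer offers 208.8, keeping 31.2.
Round 2 (the supplier proposes): the retailer can get 31.2 next round, worth 0.87 × 31.2 = 27.144 now, so the supplier offers 27.144, keeping 212.856.
Round 1 (the retailer proposes): the supplier can get 212.856 next round, worth 0.87 × 212.856 = 185.18472 now; the retailer offers that and keeps 54.81528.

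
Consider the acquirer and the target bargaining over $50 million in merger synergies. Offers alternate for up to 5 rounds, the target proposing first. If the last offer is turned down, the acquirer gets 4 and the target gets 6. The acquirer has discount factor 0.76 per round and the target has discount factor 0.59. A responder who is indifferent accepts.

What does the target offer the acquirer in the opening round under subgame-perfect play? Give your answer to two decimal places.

23.37

Solve by backward induction from round 5.
Round 5 (the target proposes): the acquirer gets 4 if talks fail, so the target offers 4 and keeps 46.
Round 4 (the acquirer proposes): the target can get 46 next round, worth 0.59 × 46 = 27.14 now, so the acquirer offers 27.14, keeping 22.86.
Round 3 (the target proposes): the acquirer can get 22.86 next round, worth 0.76 × 22.86 = 17.3736 now, so the target offers 17.3736, keeping 32.6264.
Round 2 (the acquirer proposes): the target can get 32.6264 next round, worth 0.59 × 32.6264 = 19.249576 now, so the acquirer offers 19.249576, keeping 30.750424.
Round 1 (the target proposes): the acquirer can get 30.750424 next round, worth 0.76 × 30.750424 = 23.37032224 now, so the target offers 23.37032224, keeping 26.62967776.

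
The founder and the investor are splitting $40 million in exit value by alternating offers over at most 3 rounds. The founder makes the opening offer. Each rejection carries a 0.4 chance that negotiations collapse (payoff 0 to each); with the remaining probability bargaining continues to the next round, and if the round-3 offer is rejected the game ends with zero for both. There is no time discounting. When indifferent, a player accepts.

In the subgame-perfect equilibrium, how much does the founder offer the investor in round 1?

By backward induction:
Round 3 (the founder proposes): the investor will accept anything ≥ 0, so the founder offers 0 and keeps 40.
Round 2 (the investor proposes): rejecting gives the founder an expected 0.6 × 40 = 24. The investor offers 24 and keeps 40 − 24 = 16.
Round 1 (the founder proposes): rejecting gives the investor an expected 0.6 × 16 = 9.6. The founder offers 9.6 and keeps 40 − 9.6 = 30.4.

9.6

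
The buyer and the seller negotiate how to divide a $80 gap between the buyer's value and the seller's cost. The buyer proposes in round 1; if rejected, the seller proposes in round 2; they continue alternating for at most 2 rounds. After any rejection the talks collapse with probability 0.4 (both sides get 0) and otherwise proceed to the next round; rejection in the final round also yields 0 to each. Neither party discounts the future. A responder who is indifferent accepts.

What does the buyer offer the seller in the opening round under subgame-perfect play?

48

Round 2 (the seller proposes): rejection yields 0 for the buyer; the seller offers 0 and keeps 80.
Round 1 (the buyer proposes): rejecting gives the seller an expected 0.6 × 80 = 48. The buyer offers 48 and keeps 80 − 48 = 32.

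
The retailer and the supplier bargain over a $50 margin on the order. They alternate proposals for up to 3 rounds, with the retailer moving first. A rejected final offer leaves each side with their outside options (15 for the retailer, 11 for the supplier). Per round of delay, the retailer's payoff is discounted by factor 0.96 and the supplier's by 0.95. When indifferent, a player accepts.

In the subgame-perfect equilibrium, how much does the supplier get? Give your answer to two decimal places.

Solve by backward induction from round 3.
Round 3 (the retailer proposes): the supplier gets 11 if talks fail, so the retailer offers 11 and keeps 39.
Round 2 (the supplier proposes): the retailer can get 39 next round, worth 0.96 × 39 = 37.44 now, so the supplier offers 37.44, keeping 12.56.
Round 1 (the retailer proposes): the supplier can get 12.56 next round, worth 0.95 × 12.56 = 11.932 now, so the retailer offers 11.932, keeping 38.068.

11.93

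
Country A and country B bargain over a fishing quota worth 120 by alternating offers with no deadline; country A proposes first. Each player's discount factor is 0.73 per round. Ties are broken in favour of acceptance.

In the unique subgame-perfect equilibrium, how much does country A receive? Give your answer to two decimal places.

69.36

Let x be country A's share when country A proposes and y be country B's share when country B proposes.
Country B accepts iff offered ≥ 0.73·y, so x = 120 − 0.73y. Symmetrically y = 120 − 0.73x.
Substituting: x = 120 − 0.73(120 − 0.73x), giving x(1 − 0.73·0.73) = 120(1 − 0.73).
So x = 120 × 0.27 / 0.4671 ≈ 69.3642, and country B receives 120 − x ≈ 50.6358.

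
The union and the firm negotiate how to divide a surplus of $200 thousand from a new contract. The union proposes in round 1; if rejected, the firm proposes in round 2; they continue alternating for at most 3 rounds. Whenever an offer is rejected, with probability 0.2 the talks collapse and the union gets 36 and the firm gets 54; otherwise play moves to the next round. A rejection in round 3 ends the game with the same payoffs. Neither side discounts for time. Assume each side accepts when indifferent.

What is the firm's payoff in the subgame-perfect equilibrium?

Round 3 (the union proposes): the firm gets 54 if talks fail, so the union offers 54 and keeps 146.
Round 2 (the firm proposes): rejecting gives the union an expected 0.8 × 146 + 0.2 × 36 = 124, so the firm offers 124, keeping 76.
Round 1 (the union proposes): rejecting gives the firm an expected 0.8 × 76 + 0.2 × 54 = 71.6. The union offers 71.6 and keeps 200 − 71.6 = 128.4.

71.6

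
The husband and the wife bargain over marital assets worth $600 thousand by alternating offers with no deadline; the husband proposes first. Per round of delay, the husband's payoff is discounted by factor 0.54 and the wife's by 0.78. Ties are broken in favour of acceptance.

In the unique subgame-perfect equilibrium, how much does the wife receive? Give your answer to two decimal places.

371.94

In a stationary SPE each proposer offers the other exactly their discounted continuation value.
If the husband keeps x when proposing and the wife keeps y when proposing, then x = 600 − 0.78y and y = 600 − 0.54x.
Solving: x = 600(1 − 0.78) / (1 − 0.54·0.78) = 132 / 0.5788 ≈ 228.0581.
The wife gets 600 − 228.0581 ≈ 371.9419.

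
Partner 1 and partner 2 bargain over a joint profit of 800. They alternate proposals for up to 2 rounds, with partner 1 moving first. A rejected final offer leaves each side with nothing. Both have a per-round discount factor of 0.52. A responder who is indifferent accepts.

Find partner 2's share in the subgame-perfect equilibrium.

Work backward from the last round.
Round 2 (partner 2 proposes): partner 1 will accept anything ≥ 0, so partner 2 offers 0 and keeps 800.
Round 1 (partner 1 proposes): partner 2 can get 800 next round, worth 0.52 × 800 = 416 now; partner 1 offers that and keeps 384.

416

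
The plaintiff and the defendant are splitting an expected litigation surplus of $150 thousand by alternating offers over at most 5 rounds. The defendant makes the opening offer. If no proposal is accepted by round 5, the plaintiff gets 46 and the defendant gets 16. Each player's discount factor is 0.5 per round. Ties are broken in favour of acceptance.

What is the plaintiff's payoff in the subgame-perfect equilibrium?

49.75

By backward induction:
Round 5 (the defendant proposes): the plaintiff gets 46 if talks fail, so the defendant offers 46 and keeps 104.
Round 4 (the plaintiff proposes): the defendant can get 104 next round, worth 0.5 × 104 = 52 now, so the plaintiff offers 52, keeping 98.
Round 3 (the defendant proposes): the plaintiff can get 98 next round, worth 0.5 × 98 = 49 now. The defendant offers 49 and keeps 150 − 49 = 101.
Round 2 (the plaintiff proposes): the defendant can get 101 next round, worth 0.5 × 101 = 50.5 now; the plaintiff offers that and keeps 99.5.
Round 1 (the defendant proposes): the plaintiff can get 99.5 next round, worth 0.5 × 99.5 = 49.75 now. The defendant offers 49.75 and keeps 150 − 49.75 = 100.25.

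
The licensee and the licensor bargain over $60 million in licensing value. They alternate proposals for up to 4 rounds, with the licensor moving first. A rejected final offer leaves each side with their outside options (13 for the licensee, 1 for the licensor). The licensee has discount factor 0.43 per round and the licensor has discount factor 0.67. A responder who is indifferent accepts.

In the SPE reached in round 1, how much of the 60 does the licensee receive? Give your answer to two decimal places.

Round 4 (the licensee proposes): the licensor gets 1 if talks fail, so the licensee offers 1 and keeps 59.
Round 3 (the licensor proposes): the licensee can get 59 next round, worth 0.43 × 59 = 25.37 now; the licensor offers that and keeps 34.63.
Round 2 (the licensee proposes): the licensor can get 34.63 next round, worth 0.67 × 34.63 = 23.2021 now; the licensee offers that and keeps 36.7979.
Round 1 (the licensor proposes): the licensee can get 36.7979 next round, worth 0.43 × 36.7979 = 15.823097 now, so the licensor offers 15.823097, keeping 44.176903.

15.82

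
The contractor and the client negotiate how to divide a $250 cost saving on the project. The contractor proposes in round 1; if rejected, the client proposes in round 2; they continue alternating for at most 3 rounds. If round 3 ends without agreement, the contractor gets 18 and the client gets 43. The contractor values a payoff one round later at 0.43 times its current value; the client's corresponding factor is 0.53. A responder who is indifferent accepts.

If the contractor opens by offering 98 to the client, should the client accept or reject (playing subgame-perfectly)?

Round 3 (the contractor proposes): the client gets 43 if talks fail, so the contractor offers 43 and keeps 207.
Round 2 (the client proposes): the contractor can get 207 next round, worth 0.43 × 207 = 89.01 now, so the client offers 89.01, keeping 160.99.
So by rejecting in round 1, the client gets 160.99 next round, worth 0.53 × 160.99 = 85.3247 now.
Offer 98 ≥ 85.3247, so the client accepts.

Accept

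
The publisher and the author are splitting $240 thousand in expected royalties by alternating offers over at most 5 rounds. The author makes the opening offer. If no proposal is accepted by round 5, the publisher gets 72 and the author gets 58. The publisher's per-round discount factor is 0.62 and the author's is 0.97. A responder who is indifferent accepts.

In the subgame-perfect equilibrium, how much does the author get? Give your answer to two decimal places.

Work backward from the last round.
Round 5 (the author proposes): the publisher gets 72 if talks fail, so the author offers 72 and keeps 168.
Round 4 (the publisher proposes): the author can get 168 next round, worth 0.97 × 168 = 162.96 now; the publisher offers that and keeps 77.04.
Round 3 (the author proposes): the publisher can get 77.04 next round, worth 0.62 × 77.04 = 47.7648 now. The author offers 47.7648 and keeps 240 − 47.7648 = 192.2352.
Round 2 (the publisher proposes): the author can get 192.2352 next round, worth 0.97 × 192.2352 = 186.468144 now, so the publisher offers 186.468144, keeping 53.531856.
Round 1 (the author proposes): the publisher can get 53.531856 next round, worth 0.62 × 53.531856 = 33.18975072 now; the author offers that and keeps 206.81024928.

206.81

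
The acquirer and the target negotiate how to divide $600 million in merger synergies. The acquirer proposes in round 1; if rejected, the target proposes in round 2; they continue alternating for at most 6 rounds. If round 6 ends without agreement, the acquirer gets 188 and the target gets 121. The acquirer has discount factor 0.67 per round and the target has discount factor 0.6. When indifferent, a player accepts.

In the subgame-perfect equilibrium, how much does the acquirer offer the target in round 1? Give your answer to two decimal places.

206.51

Round 6 (the target proposes): the acquirer gets 188 if talks fail, so the target offers 188 and keeps 412.
Round 5 (the acquirer proposes): the target can get 412 next round, worth 0.6 × 412 = 247.2 now. The acquirer offers 247.2 and keeps 600 − 247.2 = 352.8.
Round 4 (the target proposes): the acquirer can get 352.8 next round, worth 0.67 × 352.8 = 236.376 now; the target offers that and keeps 363.624.
Round 3 (the acquirer proposes): the target can get 363.624 next round, worth 0.6 × 363.624 = 218.1744 now; the acquirer offers that and keeps 381.8256.
Round 2 (the target proposes): the acquirer can get 381.8256 next round, worth 0.67 × 381.8256 = 255.823152 now. The target offers 255.823152 and keeps 600 − 255.823152 = 344.176848.
Round 1 (the acquirer proposes): the target can get 344.176848 next round, worth 0.6 × 344.176848 = 206.5061088 now, so the acquirer offers 206.5061088, keeping 393.4938912.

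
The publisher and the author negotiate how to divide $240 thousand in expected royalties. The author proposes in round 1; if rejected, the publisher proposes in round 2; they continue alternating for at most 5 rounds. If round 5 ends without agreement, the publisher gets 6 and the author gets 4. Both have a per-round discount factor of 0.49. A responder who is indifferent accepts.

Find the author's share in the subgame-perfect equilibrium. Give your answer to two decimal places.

165.28

Round 5 (the author proposes): the publisher gets 6 if talks fail, so the author offers 6 and keeps 234.
Round 4 (the publisher proposes): the author can get 234 next round, worth 0.49 × 234 = 114.66 now. The publisher offers 114.66 and keeps 240 − 114.66 = 125.34.
Round 3 (the author proposes): the publisher can get 125.34 next round, worth 0.49 × 125.34 = 61.4166 now; the author offers that and keeps 178.5834.
Round 2 (the publisher proposes): the author can get 178.5834 next round, worth 0.49 × 178.5834 = 87.505866 now. The publisher offers 87.505866 and keeps 240 − 87.505866 = 152.494134.
Round 1 (the author proposes): the publisher can get 152.494134 next round, worth 0.49 × 152.494134 = 74.72212566 now; the author offers that and keeps 165.27787434.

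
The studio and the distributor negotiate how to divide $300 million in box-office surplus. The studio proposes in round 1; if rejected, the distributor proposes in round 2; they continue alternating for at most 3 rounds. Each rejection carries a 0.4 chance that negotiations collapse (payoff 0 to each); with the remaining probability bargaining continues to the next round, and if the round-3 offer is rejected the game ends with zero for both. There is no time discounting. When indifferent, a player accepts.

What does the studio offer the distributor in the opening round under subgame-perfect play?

By backward induction:
Round 3 (the studio proposes): the distributor will accept anything ≥ 0, so the studio offers 0 and keeps 300.
Round 2 (the distributor proposes): rejecting gives the studio an expected 0.6 × 300 = 180; the distributor offers that and keeps 120.
Round 1 (the studio proposes): rejecting gives the distributor an expected 0.6 × 120 = 72; the studio offers that and keeps 228.

72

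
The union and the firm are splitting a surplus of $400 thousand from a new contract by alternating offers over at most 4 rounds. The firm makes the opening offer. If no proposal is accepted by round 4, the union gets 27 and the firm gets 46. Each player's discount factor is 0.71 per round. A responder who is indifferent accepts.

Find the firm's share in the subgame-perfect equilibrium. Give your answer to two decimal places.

190.94

Round 4 (the union proposes): the firm gets 46 if talks fail, so the union offers 46 and keeps 354.
Round 3 (the firm proposes): the union can get 354 next round, worth 0.71 × 354 = 251.34 now. The firm offers 251.34 and keeps 400 − 251.34 = 148.66.
Round 2 (the union proposes): the firm can get 148.66 next round, worth 0.71 × 148.66 = 105.5486 now; the union offers that and keeps 294.4514.
Round 1 (the firm proposes): the union can get 294.4514 next round, worth 0.71 × 294.4514 = 209.060494 now, so the firm offers 209.060494, keeping 190.939506.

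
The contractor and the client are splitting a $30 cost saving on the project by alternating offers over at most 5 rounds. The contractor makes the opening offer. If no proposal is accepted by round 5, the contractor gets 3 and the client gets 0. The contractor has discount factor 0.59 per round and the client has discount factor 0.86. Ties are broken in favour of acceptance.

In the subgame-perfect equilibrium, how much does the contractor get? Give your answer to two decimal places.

Round 5 (the contractor proposes): rejection yields 0 for the client; the contractor offers 0 and keeps 30.
Round 4 (the client proposes): the contractor can get 30 next round, worth 0.59 × 30 = 17.7 now; the client offers that and keeps 12.3.
Round 3 (the contractor proposes): the client can get 12.3 next round, worth 0.86 × 12.3 = 10.578 now, so the contractor offers 10.578, keeping 19.422.
Round 2 (the client proposes): the contractor can get 19.422 next round, worth 0.59 × 19.422 = 11.45898 now; the client offers that and keeps 18.54102.
Round 1 (the contractor proposes): the client can get 18.54102 next round, worth 0.86 × 18.54102 = 15.9452772 now; the contractor offers that and keeps 14.0547228.

14.05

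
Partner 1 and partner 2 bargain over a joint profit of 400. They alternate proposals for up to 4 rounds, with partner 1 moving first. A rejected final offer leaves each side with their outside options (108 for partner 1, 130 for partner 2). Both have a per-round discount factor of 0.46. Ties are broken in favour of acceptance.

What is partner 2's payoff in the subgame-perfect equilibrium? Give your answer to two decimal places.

127.78

Work backward from the last round.
Round 4 (partner 2 proposes): partner 1 gets 108 if talks fail, so partner 2 offers 108 and keeps 292.
Round 3 (partner 1 proposes): partner 2 can get 292 next round, worth 0.46 × 292 = 134.32 now. Partner 1 offers 134.32 and keeps 400 − 134.32 = 265.68.
Round 2 (partner 2 proposes): partner 1 can get 265.68 next round, worth 0.46 × 265.68 = 122.2128 now, so partner 2 offers 122.2128, keeping 277.7872.
Round 1 (partner 1 proposes): partner 2 can get 277.7872 next round, worth 0.46 × 277.7872 = 127.782112 now, so partner 1 offers 127.782112, keeping 272.217888.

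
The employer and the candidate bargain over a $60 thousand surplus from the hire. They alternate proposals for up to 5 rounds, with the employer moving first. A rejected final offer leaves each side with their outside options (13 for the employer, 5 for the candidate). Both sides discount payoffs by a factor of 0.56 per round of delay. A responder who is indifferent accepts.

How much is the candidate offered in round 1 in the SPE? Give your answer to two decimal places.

Round 5 (the employer proposes): the candidate gets 5 if talks fail, so the employer offers 5 and keeps 55.
Round 4 (the candidate proposes): the employer can get 55 next round, worth 0.56 × 55 = 30.8 now, so the candidate offers 30.8, keeping 29.2.
Round 3 (the employer proposes): the candidate can get 29.2 next round, worth 0.56 × 29.2 = 16.352 now, so the employer offers 16.352, keeping 43.648.
Round 2 (the candidate proposes): the employer can get 43.648 next round, worth 0.56 × 43.648 = 24.44288 now. The candidate offers 24.44288 and keeps 60 − 24.44288 = 35.55712.
Round 1 (the employer proposes): the candidate can get 35.55712 next round, worth 0.56 × 35.55712 = 19.9119872 now, so the employer offers 19.9119872, keeping 40.0880128.

19.91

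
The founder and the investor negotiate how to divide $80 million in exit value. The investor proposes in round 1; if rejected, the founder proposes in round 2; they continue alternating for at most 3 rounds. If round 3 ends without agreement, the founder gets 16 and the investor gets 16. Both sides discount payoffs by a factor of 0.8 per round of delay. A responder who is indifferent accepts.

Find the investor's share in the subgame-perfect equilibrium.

Solve by backward induction from round 3.
Round 3 (the investor proposes): the founder gets 16 if talks fail, so the investor offers 16 and keeps 64.
Round 2 (the founder proposes): the investor can get 64 next round, worth 0.8 × 64 = 51.2 now, so the founder offers 51.2, keeping 28.8.
Round 1 (the investor proposes): the founder can get 28.8 next round, worth 0.8 × 28.8 = 23.04 now, so the investor offers 23.04, keeping 56.96.

56.96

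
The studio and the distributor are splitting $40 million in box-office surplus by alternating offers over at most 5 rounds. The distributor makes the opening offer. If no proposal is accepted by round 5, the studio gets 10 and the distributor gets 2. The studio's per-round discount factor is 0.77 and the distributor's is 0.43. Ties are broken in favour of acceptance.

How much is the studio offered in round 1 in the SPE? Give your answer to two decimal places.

24.47

Round 5 (the distributor proposes): the studio gets 10 if talks fail, so the distributor offers 10 and keeps 30.
Round 4 (the studio proposes): the distributor can get 30 next round, worth 0.43 × 30 = 12.9 now, so the studio offers 12.9, keeping 27.1.
Round 3 (the distributor proposes): the studio can get 27.1 next round, worth 0.77 × 27.1 = 20.867 now, so the distributor offers 20.867, keeping 19.133.
Round 2 (the studio proposes): the distributor can get 19.133 next round, worth 0.43 × 19.133 = 8.22719 now. The studio offers 8.22719 and keeps 40 − 8.22719 = 31.77281.
Round 1 (the distributor proposes): the studio can get 31.77281 next round, worth 0.77 × 31.77281 = 24.4650637 now. The distributor offers 24.4650637 and keeps 40 − 24.4650637 = 15.5349363.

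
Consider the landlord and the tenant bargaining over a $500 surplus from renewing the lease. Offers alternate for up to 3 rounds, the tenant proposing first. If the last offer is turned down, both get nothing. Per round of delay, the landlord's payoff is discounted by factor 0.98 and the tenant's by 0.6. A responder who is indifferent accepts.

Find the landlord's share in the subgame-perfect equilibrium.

196

Round 3 (the tenant proposes): rejection yields 0 for the landlord; the tenant offers 0 and keeps 500.
Round 2 (the landlord proposes): the tenant can get 500 next round, worth 0.6 × 500 = 300 now. The landlord offers 300 and keeps 500 − 300 = 200.
Round 1 (the tenant proposes): the landlord can get 200 next round, worth 0.98 × 200 = 196 now. The tenant offers 196 and keeps 500 − 196 = 304.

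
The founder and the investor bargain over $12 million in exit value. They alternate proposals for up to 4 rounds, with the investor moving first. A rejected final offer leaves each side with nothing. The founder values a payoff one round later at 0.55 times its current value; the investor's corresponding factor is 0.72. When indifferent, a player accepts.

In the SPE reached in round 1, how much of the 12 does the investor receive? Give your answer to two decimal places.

7.54

Round 4 (the founder proposes): the investor will accept anything ≥ 0, so the founder offers 0 and keeps 12.
Round 3 (the investor proposes): the founder can get 12 next round, worth 0.55 × 12 = 6.6 now, so the investor offers 6.6, keeping 5.4.
Round 2 (the founder proposes): the investor can get 5.4 next round, worth 0.72 × 5.4 = 3.888 now, so the founder offers 3.888, keeping 8.112.
Round 1 (the investor proposes): the founder can get 8.112 next round, worth 0.55 × 8.112 = 4.4616 now. The investor offers 4.4616 and keeps 12 − 4.4616 = 7.5384.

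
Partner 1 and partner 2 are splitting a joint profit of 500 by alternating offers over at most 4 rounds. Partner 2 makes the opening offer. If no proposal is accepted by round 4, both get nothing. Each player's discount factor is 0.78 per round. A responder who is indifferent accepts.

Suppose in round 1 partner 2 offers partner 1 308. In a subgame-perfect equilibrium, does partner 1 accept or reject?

Round 4 (partner 1 proposes): rejection yields 0 for partner 2; partner 1 offers 0 and keeps 500.
Round 3 (partner 2 proposes): partner 1 can get 500 next round, worth 0.78 × 500 = 390 now; partner 2 offers that and keeps 110.
Round 2 (partner 1 proposes): partner 2 can get 110 next round, worth 0.78 × 110 = 85.8 now. Partner 1 offers 85.8 and keeps 500 − 85.8 = 414.2.
So by rejecting in round 1, partner 1 gets 414.2 next round, worth 0.78 × 414.2 = 323.076 now.
Offer 308 < 323.076, so partner 1 rejects.

Reject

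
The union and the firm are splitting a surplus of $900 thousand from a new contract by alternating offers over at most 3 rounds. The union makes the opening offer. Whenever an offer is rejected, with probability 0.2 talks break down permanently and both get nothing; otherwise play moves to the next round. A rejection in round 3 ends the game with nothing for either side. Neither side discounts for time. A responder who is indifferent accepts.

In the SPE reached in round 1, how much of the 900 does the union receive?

By backward induction:
Round 3 (the union proposes): rejection yields 0 for the firm; the union offers 0 and keeps 900.
Round 2 (the firm proposes): rejecting gives the union an expected 0.8 × 900 = 720, so the firm offers 720, keeping 180.
Round 1 (the union proposes): rejecting gives the firm an expected 0.8 × 180 = 144. The union offers 144 and keeps 900 − 144 = 756.

756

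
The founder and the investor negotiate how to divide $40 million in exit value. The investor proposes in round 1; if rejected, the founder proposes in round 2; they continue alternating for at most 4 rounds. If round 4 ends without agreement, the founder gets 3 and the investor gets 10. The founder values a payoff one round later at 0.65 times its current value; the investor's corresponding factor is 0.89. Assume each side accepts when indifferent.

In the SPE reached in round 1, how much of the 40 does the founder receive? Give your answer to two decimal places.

14.14

Round 4 (the founder proposes): the investor gets 10 if talks fail, so the founder offers 10 and keeps 30.
Round 3 (the investor proposes): the founder can get 30 next round, worth 0.65 × 30 = 19.5 now, so the investor offers 19.5, keeping 20.5.
Round 2 (the founder proposes): the investor can get 20.5 next round, worth 0.89 × 20.5 = 18.245 now. The founder offers 18.245 and keeps 40 − 18.245 = 21.755.
Round 1 (the investor proposes): the founder can get 21.755 next round, worth 0.65 × 21.755 = 14.14075 now. The investor offers 14.14075 and keeps 40 − 14.14075 = 25.85925.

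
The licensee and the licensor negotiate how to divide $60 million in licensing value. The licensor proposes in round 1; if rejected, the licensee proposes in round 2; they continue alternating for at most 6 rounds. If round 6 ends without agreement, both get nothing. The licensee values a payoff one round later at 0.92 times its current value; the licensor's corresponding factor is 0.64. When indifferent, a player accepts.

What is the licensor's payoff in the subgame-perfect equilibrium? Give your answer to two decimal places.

9.29

Round 6 (the licensee proposes): rejection yields 0 for the licensor; the licensee offers 0 and keeps 60.
Round 5 (the licensor proposes): the licensee can get 60 next round, worth 0.92 × 60 = 55.2 now. The licensor offers 55.2 and keeps 60 − 55.2 = 4.8.
Round 4 (the licensee proposes): the licensor can get 4.8 next round, worth 0.64 × 4.8 = 3.072 now, so the licensee offers 3.072, keeping 56.928.
Round 3 (the licensor proposes): the licensee can get 56.928 next round, worth 0.92 × 56.928 = 52.37376 now, so the licensor offers 52.37376, keeping 7.62624.
Round 2 (the licensee proposes): the licensor can get 7.62624 next round, worth 0.64 × 7.62624 = 4.8807936 now, so the licensee offers 4.8807936, keeping 55.1192064.
Round 1 (the licensor proposes): the licensee can get 55.1192064 next round, worth 0.92 × 55.1192064 = 50.709669888 now; the licensor offers that and keeps 9.290330112.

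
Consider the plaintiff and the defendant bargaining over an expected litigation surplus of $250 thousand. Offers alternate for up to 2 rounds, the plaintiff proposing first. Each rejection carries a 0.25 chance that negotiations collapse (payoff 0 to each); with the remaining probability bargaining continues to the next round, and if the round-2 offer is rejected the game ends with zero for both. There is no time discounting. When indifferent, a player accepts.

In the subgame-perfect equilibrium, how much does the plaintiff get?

62.5

Round 2 (the defendant proposes): rejection yields 0 for the plaintiff; the defendant offers 0 and keeps 250.
Round 1 (the plaintiff proposes): rejecting gives the defendant an expected 0.75 × 250 = 187.5; the plaintiff offers that and keeps 62.5.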